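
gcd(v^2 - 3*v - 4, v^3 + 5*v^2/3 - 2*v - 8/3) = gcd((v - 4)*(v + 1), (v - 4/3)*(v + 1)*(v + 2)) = v + 1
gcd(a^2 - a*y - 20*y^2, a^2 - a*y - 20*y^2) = -a^2 + a*y + 20*y^2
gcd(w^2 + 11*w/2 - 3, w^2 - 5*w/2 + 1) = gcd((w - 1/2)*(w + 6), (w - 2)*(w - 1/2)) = w - 1/2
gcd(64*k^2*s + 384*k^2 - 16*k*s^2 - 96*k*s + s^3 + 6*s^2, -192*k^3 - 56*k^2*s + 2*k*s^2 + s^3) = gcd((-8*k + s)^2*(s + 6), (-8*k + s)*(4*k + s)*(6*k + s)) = -8*k + s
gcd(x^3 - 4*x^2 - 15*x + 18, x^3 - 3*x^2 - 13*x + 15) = x^2 + 2*x - 3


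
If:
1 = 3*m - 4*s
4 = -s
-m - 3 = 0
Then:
No Solution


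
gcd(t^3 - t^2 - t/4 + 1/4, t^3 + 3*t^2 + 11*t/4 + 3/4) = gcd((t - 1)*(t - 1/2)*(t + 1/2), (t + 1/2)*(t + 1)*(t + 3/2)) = t + 1/2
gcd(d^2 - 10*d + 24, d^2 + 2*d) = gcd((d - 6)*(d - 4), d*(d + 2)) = 1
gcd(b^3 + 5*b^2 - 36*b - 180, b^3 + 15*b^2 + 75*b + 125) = b + 5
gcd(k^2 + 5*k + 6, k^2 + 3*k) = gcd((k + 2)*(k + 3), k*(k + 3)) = k + 3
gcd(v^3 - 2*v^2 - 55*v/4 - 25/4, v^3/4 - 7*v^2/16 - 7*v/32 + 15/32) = 1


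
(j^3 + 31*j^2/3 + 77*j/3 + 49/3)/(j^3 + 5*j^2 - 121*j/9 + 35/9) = 3*(3*j^2 + 10*j + 7)/(9*j^2 - 18*j + 5)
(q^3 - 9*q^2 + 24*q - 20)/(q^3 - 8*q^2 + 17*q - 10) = (q - 2)/(q - 1)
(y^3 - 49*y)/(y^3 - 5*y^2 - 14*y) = (y + 7)/(y + 2)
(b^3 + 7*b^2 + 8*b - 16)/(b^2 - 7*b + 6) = (b^2 + 8*b + 16)/(b - 6)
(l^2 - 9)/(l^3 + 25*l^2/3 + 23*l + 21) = 3*(l - 3)/(3*l^2 + 16*l + 21)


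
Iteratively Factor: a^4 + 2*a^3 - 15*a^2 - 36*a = (a + 3)*(a^3 - a^2 - 12*a) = (a + 3)^2*(a^2 - 4*a) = a*(a + 3)^2*(a - 4)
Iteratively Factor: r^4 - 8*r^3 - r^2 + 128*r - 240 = (r + 4)*(r^3 - 12*r^2 + 47*r - 60) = (r - 5)*(r + 4)*(r^2 - 7*r + 12) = (r - 5)*(r - 3)*(r + 4)*(r - 4)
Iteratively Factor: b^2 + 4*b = (b)*(b + 4)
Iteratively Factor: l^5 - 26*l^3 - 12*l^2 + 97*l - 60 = (l + 3)*(l^4 - 3*l^3 - 17*l^2 + 39*l - 20) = (l - 5)*(l + 3)*(l^3 + 2*l^2 - 7*l + 4) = (l - 5)*(l - 1)*(l + 3)*(l^2 + 3*l - 4) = (l - 5)*(l - 1)*(l + 3)*(l + 4)*(l - 1)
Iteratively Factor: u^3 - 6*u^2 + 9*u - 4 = (u - 1)*(u^2 - 5*u + 4) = (u - 1)^2*(u - 4)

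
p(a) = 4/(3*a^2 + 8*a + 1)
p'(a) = 4*(-6*a - 8)/(3*a^2 + 8*a + 1)^2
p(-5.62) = 0.08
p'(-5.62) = 0.04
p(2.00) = 0.14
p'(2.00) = -0.10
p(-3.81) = 0.28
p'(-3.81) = 0.30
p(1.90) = 0.15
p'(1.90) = -0.11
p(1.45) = 0.21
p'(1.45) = -0.19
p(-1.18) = -0.94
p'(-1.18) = -0.20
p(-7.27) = 0.04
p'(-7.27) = 0.01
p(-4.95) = 0.11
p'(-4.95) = 0.07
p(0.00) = 4.00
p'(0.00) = -32.00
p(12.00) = 0.01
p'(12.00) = 0.00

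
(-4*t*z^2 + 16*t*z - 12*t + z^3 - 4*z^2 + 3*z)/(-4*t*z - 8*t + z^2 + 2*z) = (z^2 - 4*z + 3)/(z + 2)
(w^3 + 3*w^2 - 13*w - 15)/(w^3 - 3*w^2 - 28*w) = (-w^3 - 3*w^2 + 13*w + 15)/(w*(-w^2 + 3*w + 28))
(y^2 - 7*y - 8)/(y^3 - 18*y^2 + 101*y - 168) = (y + 1)/(y^2 - 10*y + 21)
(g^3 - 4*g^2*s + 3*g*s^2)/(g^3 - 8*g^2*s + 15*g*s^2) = (-g + s)/(-g + 5*s)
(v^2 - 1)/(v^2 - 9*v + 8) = (v + 1)/(v - 8)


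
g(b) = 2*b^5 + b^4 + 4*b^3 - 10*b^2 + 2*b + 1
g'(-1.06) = 44.54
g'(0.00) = 2.00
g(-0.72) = -7.24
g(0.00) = 1.00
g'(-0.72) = 23.82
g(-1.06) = -18.53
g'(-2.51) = 461.46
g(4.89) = 6403.26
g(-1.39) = -38.49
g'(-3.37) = 1342.38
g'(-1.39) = 79.57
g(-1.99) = -120.84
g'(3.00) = 968.00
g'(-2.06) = 239.24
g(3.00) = 592.00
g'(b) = 10*b^4 + 4*b^3 + 12*b^2 - 20*b + 2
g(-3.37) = -1012.74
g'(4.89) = 6376.75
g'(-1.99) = 214.62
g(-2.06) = -136.71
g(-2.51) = -289.83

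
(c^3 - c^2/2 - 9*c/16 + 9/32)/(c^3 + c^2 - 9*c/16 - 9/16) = (c - 1/2)/(c + 1)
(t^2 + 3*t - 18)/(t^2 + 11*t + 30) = (t - 3)/(t + 5)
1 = 1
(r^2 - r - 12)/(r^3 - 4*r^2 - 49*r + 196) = (r + 3)/(r^2 - 49)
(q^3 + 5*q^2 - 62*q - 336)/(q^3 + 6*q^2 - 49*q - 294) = (q - 8)/(q - 7)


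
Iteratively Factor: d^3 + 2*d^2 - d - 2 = (d + 2)*(d^2 - 1) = (d - 1)*(d + 2)*(d + 1)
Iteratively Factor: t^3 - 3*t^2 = (t)*(t^2 - 3*t) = t^2*(t - 3)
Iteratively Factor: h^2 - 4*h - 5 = (h + 1)*(h - 5)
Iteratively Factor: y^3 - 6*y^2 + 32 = (y - 4)*(y^2 - 2*y - 8) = (y - 4)^2*(y + 2)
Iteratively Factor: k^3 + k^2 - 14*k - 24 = (k - 4)*(k^2 + 5*k + 6) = (k - 4)*(k + 2)*(k + 3)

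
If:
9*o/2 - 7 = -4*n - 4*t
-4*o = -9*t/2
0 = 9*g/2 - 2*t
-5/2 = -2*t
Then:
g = 5/9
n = -277/256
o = 45/32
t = 5/4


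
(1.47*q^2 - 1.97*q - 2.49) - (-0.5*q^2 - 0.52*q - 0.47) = 1.97*q^2 - 1.45*q - 2.02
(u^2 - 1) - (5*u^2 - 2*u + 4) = -4*u^2 + 2*u - 5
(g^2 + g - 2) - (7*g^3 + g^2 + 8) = -7*g^3 + g - 10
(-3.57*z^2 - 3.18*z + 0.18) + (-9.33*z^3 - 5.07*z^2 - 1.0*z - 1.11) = -9.33*z^3 - 8.64*z^2 - 4.18*z - 0.93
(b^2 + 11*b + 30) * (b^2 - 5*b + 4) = b^4 + 6*b^3 - 21*b^2 - 106*b + 120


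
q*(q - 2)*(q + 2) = q^3 - 4*q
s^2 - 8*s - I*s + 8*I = (s - 8)*(s - I)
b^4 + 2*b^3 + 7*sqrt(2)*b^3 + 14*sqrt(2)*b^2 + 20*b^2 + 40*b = b*(b + 2)*(b + 2*sqrt(2))*(b + 5*sqrt(2))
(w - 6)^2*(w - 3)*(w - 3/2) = w^4 - 33*w^3/2 + 189*w^2/2 - 216*w + 162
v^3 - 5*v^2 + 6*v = v*(v - 3)*(v - 2)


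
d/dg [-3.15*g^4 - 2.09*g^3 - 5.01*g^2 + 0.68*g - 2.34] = -12.6*g^3 - 6.27*g^2 - 10.02*g + 0.68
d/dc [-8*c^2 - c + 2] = -16*c - 1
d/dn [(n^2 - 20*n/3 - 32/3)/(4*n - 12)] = (3*n^2 - 18*n + 92)/(12*(n^2 - 6*n + 9))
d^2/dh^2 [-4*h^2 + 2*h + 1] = -8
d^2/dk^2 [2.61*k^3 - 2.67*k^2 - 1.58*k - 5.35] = 15.66*k - 5.34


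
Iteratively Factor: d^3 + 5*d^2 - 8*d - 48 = (d + 4)*(d^2 + d - 12) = (d - 3)*(d + 4)*(d + 4)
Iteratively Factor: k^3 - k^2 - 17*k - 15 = (k - 5)*(k^2 + 4*k + 3) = (k - 5)*(k + 3)*(k + 1)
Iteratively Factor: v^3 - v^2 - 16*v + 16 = (v + 4)*(v^2 - 5*v + 4) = (v - 4)*(v + 4)*(v - 1)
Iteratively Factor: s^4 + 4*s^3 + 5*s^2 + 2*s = (s + 2)*(s^3 + 2*s^2 + s) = (s + 1)*(s + 2)*(s^2 + s) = s*(s + 1)*(s + 2)*(s + 1)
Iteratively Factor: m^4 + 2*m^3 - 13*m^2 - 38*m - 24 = (m + 2)*(m^3 - 13*m - 12) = (m + 1)*(m + 2)*(m^2 - m - 12) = (m - 4)*(m + 1)*(m + 2)*(m + 3)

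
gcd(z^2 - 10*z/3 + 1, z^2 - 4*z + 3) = z - 3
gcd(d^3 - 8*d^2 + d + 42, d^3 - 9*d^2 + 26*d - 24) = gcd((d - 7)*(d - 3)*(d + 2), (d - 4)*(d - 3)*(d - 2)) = d - 3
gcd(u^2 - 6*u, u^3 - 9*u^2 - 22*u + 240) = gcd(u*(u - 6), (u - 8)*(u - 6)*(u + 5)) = u - 6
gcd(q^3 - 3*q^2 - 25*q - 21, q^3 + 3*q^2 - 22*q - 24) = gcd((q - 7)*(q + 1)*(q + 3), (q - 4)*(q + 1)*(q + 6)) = q + 1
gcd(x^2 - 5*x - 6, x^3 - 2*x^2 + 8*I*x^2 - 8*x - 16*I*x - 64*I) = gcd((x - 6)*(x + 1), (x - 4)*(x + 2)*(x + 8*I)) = 1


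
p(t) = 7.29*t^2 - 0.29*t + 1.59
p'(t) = 14.58*t - 0.29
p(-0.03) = 1.61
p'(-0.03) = -0.73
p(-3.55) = 94.49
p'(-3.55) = -52.05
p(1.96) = 29.03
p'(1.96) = 28.29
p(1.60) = 19.79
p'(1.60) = 23.04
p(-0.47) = 3.34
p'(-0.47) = -7.14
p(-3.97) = 117.64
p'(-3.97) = -58.17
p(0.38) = 2.53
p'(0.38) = 5.25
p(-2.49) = 47.51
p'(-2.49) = -36.59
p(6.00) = 262.29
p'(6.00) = 87.19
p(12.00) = 1047.87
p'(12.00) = 174.67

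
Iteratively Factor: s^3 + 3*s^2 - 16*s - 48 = (s + 4)*(s^2 - s - 12) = (s + 3)*(s + 4)*(s - 4)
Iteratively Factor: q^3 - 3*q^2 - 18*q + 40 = (q - 5)*(q^2 + 2*q - 8) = (q - 5)*(q - 2)*(q + 4)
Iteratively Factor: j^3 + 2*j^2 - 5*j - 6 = (j - 2)*(j^2 + 4*j + 3) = (j - 2)*(j + 3)*(j + 1)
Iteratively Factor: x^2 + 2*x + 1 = (x + 1)*(x + 1)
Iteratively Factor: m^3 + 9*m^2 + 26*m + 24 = (m + 3)*(m^2 + 6*m + 8) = (m + 3)*(m + 4)*(m + 2)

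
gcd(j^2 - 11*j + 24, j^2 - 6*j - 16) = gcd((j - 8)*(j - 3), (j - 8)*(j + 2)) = j - 8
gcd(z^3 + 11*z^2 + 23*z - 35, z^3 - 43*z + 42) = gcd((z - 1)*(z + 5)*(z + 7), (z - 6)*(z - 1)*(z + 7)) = z^2 + 6*z - 7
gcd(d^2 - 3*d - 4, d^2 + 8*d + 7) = d + 1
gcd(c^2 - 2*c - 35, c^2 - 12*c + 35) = c - 7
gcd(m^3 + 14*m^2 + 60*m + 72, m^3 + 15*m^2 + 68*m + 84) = m^2 + 8*m + 12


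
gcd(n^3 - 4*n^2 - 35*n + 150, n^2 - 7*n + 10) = n - 5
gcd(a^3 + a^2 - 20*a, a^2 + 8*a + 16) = 1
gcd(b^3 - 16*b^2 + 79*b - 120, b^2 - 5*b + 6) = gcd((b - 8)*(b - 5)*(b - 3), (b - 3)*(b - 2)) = b - 3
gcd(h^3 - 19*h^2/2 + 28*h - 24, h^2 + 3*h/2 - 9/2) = h - 3/2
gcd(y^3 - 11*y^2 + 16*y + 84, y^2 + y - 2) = y + 2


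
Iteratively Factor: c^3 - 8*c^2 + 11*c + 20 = (c - 4)*(c^2 - 4*c - 5) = (c - 5)*(c - 4)*(c + 1)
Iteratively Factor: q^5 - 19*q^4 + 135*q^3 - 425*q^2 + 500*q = (q - 5)*(q^4 - 14*q^3 + 65*q^2 - 100*q) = (q - 5)^2*(q^3 - 9*q^2 + 20*q) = (q - 5)^2*(q - 4)*(q^2 - 5*q) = q*(q - 5)^2*(q - 4)*(q - 5)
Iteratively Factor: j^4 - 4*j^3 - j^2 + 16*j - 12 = (j - 1)*(j^3 - 3*j^2 - 4*j + 12) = (j - 3)*(j - 1)*(j^2 - 4) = (j - 3)*(j - 1)*(j + 2)*(j - 2)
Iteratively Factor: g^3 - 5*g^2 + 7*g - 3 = (g - 1)*(g^2 - 4*g + 3) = (g - 1)^2*(g - 3)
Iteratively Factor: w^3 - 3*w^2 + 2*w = (w)*(w^2 - 3*w + 2) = w*(w - 2)*(w - 1)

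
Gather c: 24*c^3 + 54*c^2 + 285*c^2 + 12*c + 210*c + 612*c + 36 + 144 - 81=24*c^3 + 339*c^2 + 834*c + 99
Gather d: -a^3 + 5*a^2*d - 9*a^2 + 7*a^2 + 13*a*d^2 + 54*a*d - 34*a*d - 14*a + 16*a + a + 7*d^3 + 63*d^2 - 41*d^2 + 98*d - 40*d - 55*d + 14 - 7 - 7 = -a^3 - 2*a^2 + 3*a + 7*d^3 + d^2*(13*a + 22) + d*(5*a^2 + 20*a + 3)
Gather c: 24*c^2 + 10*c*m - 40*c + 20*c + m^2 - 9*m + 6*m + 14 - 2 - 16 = 24*c^2 + c*(10*m - 20) + m^2 - 3*m - 4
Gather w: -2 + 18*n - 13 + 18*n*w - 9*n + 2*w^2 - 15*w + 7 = 9*n + 2*w^2 + w*(18*n - 15) - 8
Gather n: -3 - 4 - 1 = -8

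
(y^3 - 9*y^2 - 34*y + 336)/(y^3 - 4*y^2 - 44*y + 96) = (y - 7)/(y - 2)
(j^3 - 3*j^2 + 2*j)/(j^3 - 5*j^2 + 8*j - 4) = j/(j - 2)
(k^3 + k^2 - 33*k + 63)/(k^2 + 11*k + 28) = (k^2 - 6*k + 9)/(k + 4)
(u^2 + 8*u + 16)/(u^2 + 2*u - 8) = (u + 4)/(u - 2)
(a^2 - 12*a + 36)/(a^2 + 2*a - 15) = (a^2 - 12*a + 36)/(a^2 + 2*a - 15)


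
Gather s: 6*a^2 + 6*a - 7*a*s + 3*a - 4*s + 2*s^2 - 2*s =6*a^2 + 9*a + 2*s^2 + s*(-7*a - 6)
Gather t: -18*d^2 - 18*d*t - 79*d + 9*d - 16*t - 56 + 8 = -18*d^2 - 70*d + t*(-18*d - 16) - 48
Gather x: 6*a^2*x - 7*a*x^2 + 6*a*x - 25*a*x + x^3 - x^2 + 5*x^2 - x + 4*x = x^3 + x^2*(4 - 7*a) + x*(6*a^2 - 19*a + 3)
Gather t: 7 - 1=6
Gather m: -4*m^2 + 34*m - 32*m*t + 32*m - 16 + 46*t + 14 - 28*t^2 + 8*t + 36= -4*m^2 + m*(66 - 32*t) - 28*t^2 + 54*t + 34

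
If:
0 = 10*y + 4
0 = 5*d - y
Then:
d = -2/25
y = -2/5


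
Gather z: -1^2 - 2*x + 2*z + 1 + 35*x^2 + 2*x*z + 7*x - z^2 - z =35*x^2 + 5*x - z^2 + z*(2*x + 1)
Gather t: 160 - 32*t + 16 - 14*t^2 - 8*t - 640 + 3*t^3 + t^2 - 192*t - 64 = 3*t^3 - 13*t^2 - 232*t - 528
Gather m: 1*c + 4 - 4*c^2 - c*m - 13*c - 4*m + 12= -4*c^2 - 12*c + m*(-c - 4) + 16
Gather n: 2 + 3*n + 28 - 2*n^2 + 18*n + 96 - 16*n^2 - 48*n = -18*n^2 - 27*n + 126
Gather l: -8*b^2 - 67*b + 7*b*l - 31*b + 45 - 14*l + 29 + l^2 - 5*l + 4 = -8*b^2 - 98*b + l^2 + l*(7*b - 19) + 78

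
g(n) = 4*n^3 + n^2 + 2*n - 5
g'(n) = 12*n^2 + 2*n + 2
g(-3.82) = -221.02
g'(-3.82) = 169.47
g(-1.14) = -11.91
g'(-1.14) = 15.32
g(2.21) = 47.48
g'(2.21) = 65.03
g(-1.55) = -20.59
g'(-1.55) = 27.73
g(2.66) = 82.68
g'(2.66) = 92.23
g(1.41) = 11.02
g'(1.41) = 28.68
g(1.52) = 14.40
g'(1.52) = 32.76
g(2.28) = 52.17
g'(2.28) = 68.94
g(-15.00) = -13310.00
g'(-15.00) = 2672.00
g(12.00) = 7075.00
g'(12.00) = 1754.00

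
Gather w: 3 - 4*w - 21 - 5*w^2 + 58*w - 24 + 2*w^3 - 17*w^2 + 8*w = 2*w^3 - 22*w^2 + 62*w - 42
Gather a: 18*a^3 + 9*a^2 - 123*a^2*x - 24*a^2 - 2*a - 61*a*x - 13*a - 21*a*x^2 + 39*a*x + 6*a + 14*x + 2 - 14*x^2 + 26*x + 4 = 18*a^3 + a^2*(-123*x - 15) + a*(-21*x^2 - 22*x - 9) - 14*x^2 + 40*x + 6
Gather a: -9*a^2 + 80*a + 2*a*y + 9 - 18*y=-9*a^2 + a*(2*y + 80) - 18*y + 9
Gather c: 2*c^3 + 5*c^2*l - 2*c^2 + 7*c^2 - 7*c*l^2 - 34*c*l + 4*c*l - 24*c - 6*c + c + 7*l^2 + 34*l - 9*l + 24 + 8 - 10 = 2*c^3 + c^2*(5*l + 5) + c*(-7*l^2 - 30*l - 29) + 7*l^2 + 25*l + 22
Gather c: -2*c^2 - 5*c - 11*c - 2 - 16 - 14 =-2*c^2 - 16*c - 32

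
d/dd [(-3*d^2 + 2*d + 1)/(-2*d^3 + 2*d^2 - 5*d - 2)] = (-6*d^4 + 8*d^3 + 17*d^2 + 8*d + 1)/(4*d^6 - 8*d^5 + 24*d^4 - 12*d^3 + 17*d^2 + 20*d + 4)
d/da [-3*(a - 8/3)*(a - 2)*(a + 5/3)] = -9*a^2 + 18*a + 22/3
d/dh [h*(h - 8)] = 2*h - 8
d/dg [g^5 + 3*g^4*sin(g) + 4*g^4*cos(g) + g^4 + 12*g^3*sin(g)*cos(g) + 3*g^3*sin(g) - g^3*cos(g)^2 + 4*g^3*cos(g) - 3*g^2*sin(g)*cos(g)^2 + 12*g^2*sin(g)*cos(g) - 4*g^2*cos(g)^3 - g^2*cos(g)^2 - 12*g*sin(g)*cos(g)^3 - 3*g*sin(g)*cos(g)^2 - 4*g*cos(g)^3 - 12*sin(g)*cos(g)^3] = -4*g^4*sin(g) + 3*g^4*cos(g) + 5*g^4 + 8*g^3*sin(g) + g^3*sin(2*g) + 19*g^3*cos(g) + 12*g^3*cos(2*g) + 4*g^3 + 12*g^2*sin(g) + 19*g^2*sin(2*g) + 3*g^2*sin(3*g) + 45*g^2*cos(g)/4 + 21*g^2*cos(2*g)/2 - 9*g^2*cos(3*g)/4 - 3*g^2/2 + 3*g*sin(g)/2 + 12*g*sin(2*g) + 3*g*sin(3*g)/2 - 27*g*cos(g)/4 - 12*g*cos(2*g)^2 - 7*g*cos(2*g) - 17*g*cos(3*g)/4 + 5*g - 3*sin(g)/4 - 3*sin(2*g) - 3*sin(3*g)/4 - 3*sin(4*g)/2 - 3*cos(g) - 12*cos(2*g)^2 - 6*cos(2*g) - cos(3*g) + 6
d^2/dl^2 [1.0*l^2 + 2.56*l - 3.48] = 2.00000000000000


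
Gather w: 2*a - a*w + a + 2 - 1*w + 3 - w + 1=3*a + w*(-a - 2) + 6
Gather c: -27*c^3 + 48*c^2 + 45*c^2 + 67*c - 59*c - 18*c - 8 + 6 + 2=-27*c^3 + 93*c^2 - 10*c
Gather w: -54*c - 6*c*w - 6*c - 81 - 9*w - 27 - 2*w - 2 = -60*c + w*(-6*c - 11) - 110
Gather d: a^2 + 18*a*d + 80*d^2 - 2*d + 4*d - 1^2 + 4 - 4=a^2 + 80*d^2 + d*(18*a + 2) - 1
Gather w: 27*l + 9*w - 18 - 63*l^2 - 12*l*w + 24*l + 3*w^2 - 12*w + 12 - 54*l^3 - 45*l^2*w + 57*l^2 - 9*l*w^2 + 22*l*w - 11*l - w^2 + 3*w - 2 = -54*l^3 - 6*l^2 + 40*l + w^2*(2 - 9*l) + w*(-45*l^2 + 10*l) - 8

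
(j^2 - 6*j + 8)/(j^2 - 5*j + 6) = (j - 4)/(j - 3)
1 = 1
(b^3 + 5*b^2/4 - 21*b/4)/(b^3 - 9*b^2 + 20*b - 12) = b*(4*b^2 + 5*b - 21)/(4*(b^3 - 9*b^2 + 20*b - 12))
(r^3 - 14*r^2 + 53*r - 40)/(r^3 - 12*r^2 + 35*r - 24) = (r - 5)/(r - 3)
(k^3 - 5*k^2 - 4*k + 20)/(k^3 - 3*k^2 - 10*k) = (k - 2)/k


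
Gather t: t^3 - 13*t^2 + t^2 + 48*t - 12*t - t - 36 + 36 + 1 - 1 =t^3 - 12*t^2 + 35*t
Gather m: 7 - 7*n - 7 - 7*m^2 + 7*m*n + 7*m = -7*m^2 + m*(7*n + 7) - 7*n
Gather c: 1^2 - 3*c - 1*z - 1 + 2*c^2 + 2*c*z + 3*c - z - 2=2*c^2 + 2*c*z - 2*z - 2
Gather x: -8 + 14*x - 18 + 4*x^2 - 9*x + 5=4*x^2 + 5*x - 21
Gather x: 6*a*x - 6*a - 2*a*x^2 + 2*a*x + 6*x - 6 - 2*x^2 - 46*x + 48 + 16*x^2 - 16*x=-6*a + x^2*(14 - 2*a) + x*(8*a - 56) + 42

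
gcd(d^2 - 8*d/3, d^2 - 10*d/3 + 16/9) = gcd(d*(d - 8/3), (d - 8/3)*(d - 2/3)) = d - 8/3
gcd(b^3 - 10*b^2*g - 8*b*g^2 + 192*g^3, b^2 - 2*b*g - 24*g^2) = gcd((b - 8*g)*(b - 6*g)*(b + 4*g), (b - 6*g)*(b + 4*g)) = b^2 - 2*b*g - 24*g^2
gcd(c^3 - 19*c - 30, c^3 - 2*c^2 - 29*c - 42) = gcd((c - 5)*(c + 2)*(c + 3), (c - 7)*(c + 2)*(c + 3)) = c^2 + 5*c + 6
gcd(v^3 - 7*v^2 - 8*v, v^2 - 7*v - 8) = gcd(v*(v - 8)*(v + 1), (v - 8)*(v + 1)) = v^2 - 7*v - 8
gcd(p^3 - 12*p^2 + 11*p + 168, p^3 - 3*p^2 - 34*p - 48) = p^2 - 5*p - 24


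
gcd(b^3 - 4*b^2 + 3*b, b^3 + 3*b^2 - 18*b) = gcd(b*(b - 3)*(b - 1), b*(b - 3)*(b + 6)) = b^2 - 3*b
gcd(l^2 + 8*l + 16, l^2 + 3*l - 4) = l + 4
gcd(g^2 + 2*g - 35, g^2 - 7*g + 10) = g - 5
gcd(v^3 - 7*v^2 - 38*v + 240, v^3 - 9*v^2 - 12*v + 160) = v^2 - 13*v + 40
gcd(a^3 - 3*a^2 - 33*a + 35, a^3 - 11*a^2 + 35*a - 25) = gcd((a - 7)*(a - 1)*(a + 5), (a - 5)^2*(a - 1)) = a - 1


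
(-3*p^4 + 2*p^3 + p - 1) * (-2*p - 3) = 6*p^5 + 5*p^4 - 6*p^3 - 2*p^2 - p + 3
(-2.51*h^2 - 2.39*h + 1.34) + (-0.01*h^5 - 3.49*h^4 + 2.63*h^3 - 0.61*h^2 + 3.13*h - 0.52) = -0.01*h^5 - 3.49*h^4 + 2.63*h^3 - 3.12*h^2 + 0.74*h + 0.82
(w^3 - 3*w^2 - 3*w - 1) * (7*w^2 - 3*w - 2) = 7*w^5 - 24*w^4 - 14*w^3 + 8*w^2 + 9*w + 2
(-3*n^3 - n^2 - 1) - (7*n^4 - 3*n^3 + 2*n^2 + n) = -7*n^4 - 3*n^2 - n - 1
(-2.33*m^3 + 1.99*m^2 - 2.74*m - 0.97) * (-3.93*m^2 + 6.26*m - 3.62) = 9.1569*m^5 - 22.4065*m^4 + 31.6602*m^3 - 20.5441*m^2 + 3.8466*m + 3.5114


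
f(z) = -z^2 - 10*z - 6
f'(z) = -2*z - 10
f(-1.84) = 9.01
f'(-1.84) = -6.32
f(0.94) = -16.28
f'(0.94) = -11.88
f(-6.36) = 17.15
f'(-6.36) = 2.72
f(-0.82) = 1.53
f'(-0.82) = -8.36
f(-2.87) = 14.46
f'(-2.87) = -4.26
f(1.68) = -25.62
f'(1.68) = -13.36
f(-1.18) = 4.41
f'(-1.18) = -7.64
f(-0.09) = -5.11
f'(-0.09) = -9.82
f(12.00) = -270.00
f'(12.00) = -34.00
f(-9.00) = 3.00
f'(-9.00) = 8.00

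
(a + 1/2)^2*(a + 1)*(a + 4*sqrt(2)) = a^4 + 2*a^3 + 4*sqrt(2)*a^3 + 5*a^2/4 + 8*sqrt(2)*a^2 + a/4 + 5*sqrt(2)*a + sqrt(2)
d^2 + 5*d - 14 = (d - 2)*(d + 7)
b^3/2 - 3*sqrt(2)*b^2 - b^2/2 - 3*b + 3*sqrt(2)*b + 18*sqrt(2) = (b/2 + 1)*(b - 3)*(b - 6*sqrt(2))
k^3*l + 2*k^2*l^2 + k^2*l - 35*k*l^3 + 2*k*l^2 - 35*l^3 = (k - 5*l)*(k + 7*l)*(k*l + l)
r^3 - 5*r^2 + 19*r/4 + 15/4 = (r - 3)*(r - 5/2)*(r + 1/2)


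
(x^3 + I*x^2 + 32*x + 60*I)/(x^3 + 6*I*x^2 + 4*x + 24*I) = (x^2 - I*x + 30)/(x^2 + 4*I*x + 12)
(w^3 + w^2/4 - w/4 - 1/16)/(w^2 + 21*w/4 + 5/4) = (w^2 - 1/4)/(w + 5)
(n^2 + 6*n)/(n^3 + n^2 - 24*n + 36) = n/(n^2 - 5*n + 6)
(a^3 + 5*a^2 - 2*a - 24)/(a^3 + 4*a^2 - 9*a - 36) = (a - 2)/(a - 3)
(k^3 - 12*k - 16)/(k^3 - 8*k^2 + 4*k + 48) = (k + 2)/(k - 6)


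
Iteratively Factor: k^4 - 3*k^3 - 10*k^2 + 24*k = (k)*(k^3 - 3*k^2 - 10*k + 24) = k*(k - 2)*(k^2 - k - 12) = k*(k - 2)*(k + 3)*(k - 4)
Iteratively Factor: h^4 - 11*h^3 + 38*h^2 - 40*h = (h - 5)*(h^3 - 6*h^2 + 8*h) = (h - 5)*(h - 2)*(h^2 - 4*h) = (h - 5)*(h - 4)*(h - 2)*(h)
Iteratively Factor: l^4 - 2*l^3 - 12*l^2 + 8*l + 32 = (l + 2)*(l^3 - 4*l^2 - 4*l + 16) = (l - 4)*(l + 2)*(l^2 - 4) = (l - 4)*(l + 2)^2*(l - 2)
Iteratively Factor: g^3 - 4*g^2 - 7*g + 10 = (g + 2)*(g^2 - 6*g + 5) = (g - 1)*(g + 2)*(g - 5)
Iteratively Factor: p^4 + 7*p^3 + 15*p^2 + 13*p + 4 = (p + 1)*(p^3 + 6*p^2 + 9*p + 4) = (p + 1)*(p + 4)*(p^2 + 2*p + 1) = (p + 1)^2*(p + 4)*(p + 1)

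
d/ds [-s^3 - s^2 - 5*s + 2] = -3*s^2 - 2*s - 5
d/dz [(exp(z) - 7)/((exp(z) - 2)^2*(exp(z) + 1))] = 2*(-exp(2*z) + 10*exp(z) - 1)*exp(z)/(exp(5*z) - 4*exp(4*z) + exp(3*z) + 10*exp(2*z) - 4*exp(z) - 8)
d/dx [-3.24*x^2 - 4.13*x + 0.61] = -6.48*x - 4.13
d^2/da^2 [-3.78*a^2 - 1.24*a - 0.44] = -7.56000000000000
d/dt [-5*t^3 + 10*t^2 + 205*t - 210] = -15*t^2 + 20*t + 205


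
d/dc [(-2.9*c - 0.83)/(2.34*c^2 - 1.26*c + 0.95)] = (6.786*c^2 + 3.8844*c - 3.8008)/(5.4756*c^4 - 5.8968*c^3 + 6.0336*c^2 - 2.394*c + 0.9025)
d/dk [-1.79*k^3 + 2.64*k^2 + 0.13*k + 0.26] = -5.37*k^2 + 5.28*k + 0.13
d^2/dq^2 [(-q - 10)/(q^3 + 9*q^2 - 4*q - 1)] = 2*(-(q + 10)*(3*q^2 + 18*q - 4)^2 + (3*q^2 + 18*q + 3*(q + 3)*(q + 10) - 4)*(q^3 + 9*q^2 - 4*q - 1))/(q^3 + 9*q^2 - 4*q - 1)^3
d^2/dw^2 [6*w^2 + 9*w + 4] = 12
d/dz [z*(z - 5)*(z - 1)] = 3*z^2 - 12*z + 5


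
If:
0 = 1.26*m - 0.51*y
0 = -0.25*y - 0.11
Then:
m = -0.18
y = -0.44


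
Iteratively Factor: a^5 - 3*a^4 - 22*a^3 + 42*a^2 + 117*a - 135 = (a - 5)*(a^4 + 2*a^3 - 12*a^2 - 18*a + 27) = (a - 5)*(a - 1)*(a^3 + 3*a^2 - 9*a - 27) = (a - 5)*(a - 1)*(a + 3)*(a^2 - 9) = (a - 5)*(a - 3)*(a - 1)*(a + 3)*(a + 3)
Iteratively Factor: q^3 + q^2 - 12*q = (q + 4)*(q^2 - 3*q) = (q - 3)*(q + 4)*(q)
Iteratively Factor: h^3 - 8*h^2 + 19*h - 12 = (h - 3)*(h^2 - 5*h + 4) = (h - 3)*(h - 1)*(h - 4)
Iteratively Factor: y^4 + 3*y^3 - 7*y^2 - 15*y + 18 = (y + 3)*(y^3 - 7*y + 6) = (y - 1)*(y + 3)*(y^2 + y - 6) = (y - 1)*(y + 3)^2*(y - 2)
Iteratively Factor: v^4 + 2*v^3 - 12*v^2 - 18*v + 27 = (v + 3)*(v^3 - v^2 - 9*v + 9) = (v + 3)^2*(v^2 - 4*v + 3) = (v - 1)*(v + 3)^2*(v - 3)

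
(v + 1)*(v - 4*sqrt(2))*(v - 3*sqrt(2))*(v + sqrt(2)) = v^4 - 6*sqrt(2)*v^3 + v^3 - 6*sqrt(2)*v^2 + 10*v^2 + 10*v + 24*sqrt(2)*v + 24*sqrt(2)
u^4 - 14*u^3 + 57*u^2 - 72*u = u*(u - 8)*(u - 3)^2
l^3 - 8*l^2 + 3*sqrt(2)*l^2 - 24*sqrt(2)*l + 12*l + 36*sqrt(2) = (l - 6)*(l - 2)*(l + 3*sqrt(2))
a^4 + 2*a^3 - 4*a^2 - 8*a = a*(a - 2)*(a + 2)^2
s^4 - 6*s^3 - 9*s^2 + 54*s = s*(s - 6)*(s - 3)*(s + 3)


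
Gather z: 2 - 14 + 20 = 8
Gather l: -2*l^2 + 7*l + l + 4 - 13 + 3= -2*l^2 + 8*l - 6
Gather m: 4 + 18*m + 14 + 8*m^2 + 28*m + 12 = 8*m^2 + 46*m + 30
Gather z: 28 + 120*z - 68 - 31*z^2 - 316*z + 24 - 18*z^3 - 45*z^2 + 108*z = -18*z^3 - 76*z^2 - 88*z - 16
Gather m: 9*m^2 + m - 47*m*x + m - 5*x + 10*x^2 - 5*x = 9*m^2 + m*(2 - 47*x) + 10*x^2 - 10*x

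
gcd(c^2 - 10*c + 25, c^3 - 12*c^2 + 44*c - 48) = 1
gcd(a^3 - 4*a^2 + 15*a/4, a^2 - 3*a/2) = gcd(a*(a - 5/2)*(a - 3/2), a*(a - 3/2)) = a^2 - 3*a/2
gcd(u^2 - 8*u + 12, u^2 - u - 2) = u - 2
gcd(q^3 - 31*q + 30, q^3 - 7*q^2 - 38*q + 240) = q^2 + q - 30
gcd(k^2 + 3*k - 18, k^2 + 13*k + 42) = k + 6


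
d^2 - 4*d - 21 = (d - 7)*(d + 3)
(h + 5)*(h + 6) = h^2 + 11*h + 30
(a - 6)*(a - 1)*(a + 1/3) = a^3 - 20*a^2/3 + 11*a/3 + 2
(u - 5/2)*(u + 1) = u^2 - 3*u/2 - 5/2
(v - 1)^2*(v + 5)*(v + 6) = v^4 + 9*v^3 + 9*v^2 - 49*v + 30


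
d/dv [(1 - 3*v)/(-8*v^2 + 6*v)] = (-12*v^2 + 8*v - 3)/(2*v^2*(16*v^2 - 24*v + 9))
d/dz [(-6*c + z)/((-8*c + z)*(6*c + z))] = ((-6*c + z)*(8*c - z) + (6*c - z)*(6*c + z) - (6*c + z)*(8*c - z))/((6*c + z)^2*(8*c - z)^2)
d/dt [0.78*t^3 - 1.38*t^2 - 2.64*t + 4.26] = 2.34*t^2 - 2.76*t - 2.64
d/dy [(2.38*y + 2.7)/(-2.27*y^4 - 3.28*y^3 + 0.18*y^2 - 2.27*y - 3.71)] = (16.2078*y^4 + 40.1288*y^3 + 26.1396*y^2 - 0.972*y - 2.7008)/(5.1529*y^8 + 14.8912*y^7 + 9.9412*y^6 + 9.125*y^5 + 31.767*y^4 + 23.5204*y^3 + 3.8173*y^2 + 16.8434*y + 13.7641)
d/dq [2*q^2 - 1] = 4*q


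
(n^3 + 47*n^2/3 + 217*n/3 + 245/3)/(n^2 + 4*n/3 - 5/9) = 3*(n^2 + 14*n + 49)/(3*n - 1)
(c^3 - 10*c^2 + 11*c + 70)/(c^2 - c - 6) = (c^2 - 12*c + 35)/(c - 3)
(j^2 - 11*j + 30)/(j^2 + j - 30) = (j - 6)/(j + 6)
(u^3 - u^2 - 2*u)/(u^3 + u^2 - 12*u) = (u^2 - u - 2)/(u^2 + u - 12)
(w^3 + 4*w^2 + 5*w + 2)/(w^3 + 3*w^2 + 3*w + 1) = (w + 2)/(w + 1)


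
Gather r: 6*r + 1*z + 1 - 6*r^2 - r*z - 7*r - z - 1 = -6*r^2 + r*(-z - 1)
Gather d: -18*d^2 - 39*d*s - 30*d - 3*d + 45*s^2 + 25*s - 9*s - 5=-18*d^2 + d*(-39*s - 33) + 45*s^2 + 16*s - 5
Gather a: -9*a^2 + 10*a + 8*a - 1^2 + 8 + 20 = -9*a^2 + 18*a + 27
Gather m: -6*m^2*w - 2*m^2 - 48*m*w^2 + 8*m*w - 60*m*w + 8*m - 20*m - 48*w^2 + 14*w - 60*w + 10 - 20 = m^2*(-6*w - 2) + m*(-48*w^2 - 52*w - 12) - 48*w^2 - 46*w - 10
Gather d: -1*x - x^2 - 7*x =-x^2 - 8*x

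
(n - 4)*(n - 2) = n^2 - 6*n + 8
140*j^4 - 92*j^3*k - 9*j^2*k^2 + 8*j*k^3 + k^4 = (-2*j + k)^2*(5*j + k)*(7*j + k)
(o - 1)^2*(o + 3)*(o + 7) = o^4 + 8*o^3 + 2*o^2 - 32*o + 21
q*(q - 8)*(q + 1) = q^3 - 7*q^2 - 8*q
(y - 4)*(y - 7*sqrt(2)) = y^2 - 7*sqrt(2)*y - 4*y + 28*sqrt(2)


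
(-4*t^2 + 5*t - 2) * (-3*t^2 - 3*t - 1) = 12*t^4 - 3*t^3 - 5*t^2 + t + 2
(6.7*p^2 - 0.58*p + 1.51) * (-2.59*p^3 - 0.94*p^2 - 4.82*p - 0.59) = -17.353*p^5 - 4.7958*p^4 - 35.6597*p^3 - 2.5768*p^2 - 6.936*p - 0.8909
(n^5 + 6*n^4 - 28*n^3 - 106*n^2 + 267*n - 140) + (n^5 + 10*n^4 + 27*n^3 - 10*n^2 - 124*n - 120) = 2*n^5 + 16*n^4 - n^3 - 116*n^2 + 143*n - 260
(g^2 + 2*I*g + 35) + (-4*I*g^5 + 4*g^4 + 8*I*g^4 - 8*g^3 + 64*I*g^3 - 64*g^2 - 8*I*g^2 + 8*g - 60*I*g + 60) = -4*I*g^5 + 4*g^4 + 8*I*g^4 - 8*g^3 + 64*I*g^3 - 63*g^2 - 8*I*g^2 + 8*g - 58*I*g + 95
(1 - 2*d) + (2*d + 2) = 3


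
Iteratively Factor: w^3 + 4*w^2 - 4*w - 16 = (w + 2)*(w^2 + 2*w - 8) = (w + 2)*(w + 4)*(w - 2)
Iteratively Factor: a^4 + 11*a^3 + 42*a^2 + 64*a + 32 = (a + 4)*(a^3 + 7*a^2 + 14*a + 8) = (a + 2)*(a + 4)*(a^2 + 5*a + 4) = (a + 2)*(a + 4)^2*(a + 1)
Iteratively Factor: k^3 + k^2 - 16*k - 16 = (k - 4)*(k^2 + 5*k + 4) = (k - 4)*(k + 4)*(k + 1)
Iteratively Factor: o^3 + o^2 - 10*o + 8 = (o - 1)*(o^2 + 2*o - 8) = (o - 1)*(o + 4)*(o - 2)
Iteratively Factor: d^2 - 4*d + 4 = (d - 2)*(d - 2)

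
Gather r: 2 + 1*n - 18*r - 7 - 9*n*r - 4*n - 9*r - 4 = -3*n + r*(-9*n - 27) - 9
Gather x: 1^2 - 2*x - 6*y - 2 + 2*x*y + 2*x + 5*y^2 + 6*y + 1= 2*x*y + 5*y^2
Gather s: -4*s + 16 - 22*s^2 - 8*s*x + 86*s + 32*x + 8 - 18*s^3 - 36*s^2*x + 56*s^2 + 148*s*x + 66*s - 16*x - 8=-18*s^3 + s^2*(34 - 36*x) + s*(140*x + 148) + 16*x + 16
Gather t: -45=-45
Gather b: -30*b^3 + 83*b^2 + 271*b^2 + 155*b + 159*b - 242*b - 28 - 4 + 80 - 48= -30*b^3 + 354*b^2 + 72*b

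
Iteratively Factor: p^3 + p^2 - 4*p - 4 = (p + 2)*(p^2 - p - 2) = (p - 2)*(p + 2)*(p + 1)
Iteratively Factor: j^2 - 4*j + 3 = (j - 3)*(j - 1)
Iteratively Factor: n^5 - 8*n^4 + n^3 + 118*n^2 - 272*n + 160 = (n + 4)*(n^4 - 12*n^3 + 49*n^2 - 78*n + 40) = (n - 4)*(n + 4)*(n^3 - 8*n^2 + 17*n - 10) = (n - 4)*(n - 2)*(n + 4)*(n^2 - 6*n + 5) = (n - 4)*(n - 2)*(n - 1)*(n + 4)*(n - 5)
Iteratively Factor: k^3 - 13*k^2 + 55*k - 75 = (k - 5)*(k^2 - 8*k + 15) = (k - 5)*(k - 3)*(k - 5)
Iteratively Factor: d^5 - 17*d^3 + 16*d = (d + 1)*(d^4 - d^3 - 16*d^2 + 16*d) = d*(d + 1)*(d^3 - d^2 - 16*d + 16) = d*(d + 1)*(d + 4)*(d^2 - 5*d + 4) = d*(d - 1)*(d + 1)*(d + 4)*(d - 4)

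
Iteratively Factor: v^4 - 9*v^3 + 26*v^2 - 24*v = (v - 3)*(v^3 - 6*v^2 + 8*v) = (v - 4)*(v - 3)*(v^2 - 2*v) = (v - 4)*(v - 3)*(v - 2)*(v)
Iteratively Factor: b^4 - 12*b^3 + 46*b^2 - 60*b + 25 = (b - 5)*(b^3 - 7*b^2 + 11*b - 5) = (b - 5)*(b - 1)*(b^2 - 6*b + 5) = (b - 5)^2*(b - 1)*(b - 1)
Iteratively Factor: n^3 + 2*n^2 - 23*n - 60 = (n + 3)*(n^2 - n - 20) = (n + 3)*(n + 4)*(n - 5)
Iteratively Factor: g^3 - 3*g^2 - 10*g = (g)*(g^2 - 3*g - 10) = g*(g + 2)*(g - 5)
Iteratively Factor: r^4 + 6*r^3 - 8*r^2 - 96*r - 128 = (r + 2)*(r^3 + 4*r^2 - 16*r - 64) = (r + 2)*(r + 4)*(r^2 - 16) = (r + 2)*(r + 4)^2*(r - 4)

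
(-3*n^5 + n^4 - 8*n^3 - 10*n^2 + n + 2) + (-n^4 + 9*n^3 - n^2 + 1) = -3*n^5 + n^3 - 11*n^2 + n + 3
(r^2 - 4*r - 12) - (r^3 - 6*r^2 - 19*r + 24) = -r^3 + 7*r^2 + 15*r - 36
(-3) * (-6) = 18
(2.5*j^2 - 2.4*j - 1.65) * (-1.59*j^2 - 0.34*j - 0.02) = -3.975*j^4 + 2.966*j^3 + 3.3895*j^2 + 0.609*j + 0.033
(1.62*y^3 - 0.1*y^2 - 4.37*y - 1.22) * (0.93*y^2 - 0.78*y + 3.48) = 1.5066*y^5 - 1.3566*y^4 + 1.6515*y^3 + 1.926*y^2 - 14.256*y - 4.2456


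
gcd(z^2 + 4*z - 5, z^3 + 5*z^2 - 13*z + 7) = z - 1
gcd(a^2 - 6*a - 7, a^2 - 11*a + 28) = a - 7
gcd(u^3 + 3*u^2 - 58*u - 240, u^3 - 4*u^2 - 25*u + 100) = u + 5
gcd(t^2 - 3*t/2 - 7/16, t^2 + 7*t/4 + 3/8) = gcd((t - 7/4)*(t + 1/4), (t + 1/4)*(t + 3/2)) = t + 1/4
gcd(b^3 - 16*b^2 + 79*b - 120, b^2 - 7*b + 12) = b - 3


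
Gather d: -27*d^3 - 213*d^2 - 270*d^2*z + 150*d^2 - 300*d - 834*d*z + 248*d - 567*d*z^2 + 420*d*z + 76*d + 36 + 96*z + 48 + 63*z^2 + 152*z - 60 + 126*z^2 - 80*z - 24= -27*d^3 + d^2*(-270*z - 63) + d*(-567*z^2 - 414*z + 24) + 189*z^2 + 168*z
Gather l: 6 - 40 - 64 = -98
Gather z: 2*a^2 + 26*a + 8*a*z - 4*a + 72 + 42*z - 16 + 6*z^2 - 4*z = 2*a^2 + 22*a + 6*z^2 + z*(8*a + 38) + 56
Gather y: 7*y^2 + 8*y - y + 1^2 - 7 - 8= 7*y^2 + 7*y - 14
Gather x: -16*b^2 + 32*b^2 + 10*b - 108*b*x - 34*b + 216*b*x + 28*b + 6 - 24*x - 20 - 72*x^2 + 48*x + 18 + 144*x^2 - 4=16*b^2 + 4*b + 72*x^2 + x*(108*b + 24)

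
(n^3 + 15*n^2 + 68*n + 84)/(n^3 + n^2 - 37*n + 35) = (n^2 + 8*n + 12)/(n^2 - 6*n + 5)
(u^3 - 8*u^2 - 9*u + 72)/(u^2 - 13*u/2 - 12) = 2*(u^2 - 9)/(2*u + 3)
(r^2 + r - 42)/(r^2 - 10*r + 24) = (r + 7)/(r - 4)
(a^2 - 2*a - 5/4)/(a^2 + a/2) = (a - 5/2)/a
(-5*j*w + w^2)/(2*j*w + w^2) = (-5*j + w)/(2*j + w)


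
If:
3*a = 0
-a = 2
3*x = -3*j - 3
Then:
No Solution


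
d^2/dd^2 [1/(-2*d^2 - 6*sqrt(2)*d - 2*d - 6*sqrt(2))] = (d^2 + d + 3*sqrt(2)*d - (2*d + 1 + 3*sqrt(2))^2 + 3*sqrt(2))/(d^2 + d + 3*sqrt(2)*d + 3*sqrt(2))^3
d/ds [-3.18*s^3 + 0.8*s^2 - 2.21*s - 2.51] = -9.54*s^2 + 1.6*s - 2.21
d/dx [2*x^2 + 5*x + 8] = 4*x + 5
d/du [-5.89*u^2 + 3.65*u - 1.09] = 3.65 - 11.78*u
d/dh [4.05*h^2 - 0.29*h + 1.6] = 8.1*h - 0.29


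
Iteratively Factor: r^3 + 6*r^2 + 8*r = (r)*(r^2 + 6*r + 8) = r*(r + 4)*(r + 2)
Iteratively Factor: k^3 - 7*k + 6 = (k - 2)*(k^2 + 2*k - 3) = (k - 2)*(k - 1)*(k + 3)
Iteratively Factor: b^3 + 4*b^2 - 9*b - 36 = (b + 4)*(b^2 - 9) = (b - 3)*(b + 4)*(b + 3)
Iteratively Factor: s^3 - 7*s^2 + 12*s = (s - 3)*(s^2 - 4*s) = s*(s - 3)*(s - 4)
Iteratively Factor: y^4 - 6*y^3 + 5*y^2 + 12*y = (y + 1)*(y^3 - 7*y^2 + 12*y) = y*(y + 1)*(y^2 - 7*y + 12) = y*(y - 3)*(y + 1)*(y - 4)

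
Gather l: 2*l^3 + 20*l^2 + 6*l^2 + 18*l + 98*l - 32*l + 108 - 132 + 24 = 2*l^3 + 26*l^2 + 84*l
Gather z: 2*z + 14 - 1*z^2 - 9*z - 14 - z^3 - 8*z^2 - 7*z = -z^3 - 9*z^2 - 14*z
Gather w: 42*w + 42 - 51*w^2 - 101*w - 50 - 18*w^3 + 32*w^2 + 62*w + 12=-18*w^3 - 19*w^2 + 3*w + 4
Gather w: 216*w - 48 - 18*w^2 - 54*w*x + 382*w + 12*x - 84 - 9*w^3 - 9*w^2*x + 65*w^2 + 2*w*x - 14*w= -9*w^3 + w^2*(47 - 9*x) + w*(584 - 52*x) + 12*x - 132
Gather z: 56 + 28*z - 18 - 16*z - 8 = 12*z + 30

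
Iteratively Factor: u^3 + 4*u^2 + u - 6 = (u + 2)*(u^2 + 2*u - 3) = (u + 2)*(u + 3)*(u - 1)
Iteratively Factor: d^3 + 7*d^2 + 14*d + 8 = (d + 1)*(d^2 + 6*d + 8) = (d + 1)*(d + 2)*(d + 4)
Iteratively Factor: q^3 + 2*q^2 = (q)*(q^2 + 2*q) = q*(q + 2)*(q)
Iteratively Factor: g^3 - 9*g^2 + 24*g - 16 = (g - 4)*(g^2 - 5*g + 4) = (g - 4)^2*(g - 1)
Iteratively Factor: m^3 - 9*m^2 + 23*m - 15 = (m - 5)*(m^2 - 4*m + 3) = (m - 5)*(m - 3)*(m - 1)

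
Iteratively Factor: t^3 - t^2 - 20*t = (t - 5)*(t^2 + 4*t) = t*(t - 5)*(t + 4)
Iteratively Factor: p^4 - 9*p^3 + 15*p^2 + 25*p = (p - 5)*(p^3 - 4*p^2 - 5*p) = p*(p - 5)*(p^2 - 4*p - 5) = p*(p - 5)^2*(p + 1)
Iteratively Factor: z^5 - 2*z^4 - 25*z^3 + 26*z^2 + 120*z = (z - 3)*(z^4 + z^3 - 22*z^2 - 40*z) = (z - 5)*(z - 3)*(z^3 + 6*z^2 + 8*z) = (z - 5)*(z - 3)*(z + 4)*(z^2 + 2*z) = (z - 5)*(z - 3)*(z + 2)*(z + 4)*(z)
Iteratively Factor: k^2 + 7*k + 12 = (k + 3)*(k + 4)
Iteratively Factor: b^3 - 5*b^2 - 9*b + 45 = (b - 5)*(b^2 - 9) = (b - 5)*(b + 3)*(b - 3)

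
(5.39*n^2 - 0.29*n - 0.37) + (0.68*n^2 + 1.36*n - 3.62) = 6.07*n^2 + 1.07*n - 3.99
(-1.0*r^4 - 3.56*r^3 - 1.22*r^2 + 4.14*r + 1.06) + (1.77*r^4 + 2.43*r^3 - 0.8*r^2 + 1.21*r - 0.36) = 0.77*r^4 - 1.13*r^3 - 2.02*r^2 + 5.35*r + 0.7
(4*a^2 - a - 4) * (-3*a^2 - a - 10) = -12*a^4 - a^3 - 27*a^2 + 14*a + 40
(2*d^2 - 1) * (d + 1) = 2*d^3 + 2*d^2 - d - 1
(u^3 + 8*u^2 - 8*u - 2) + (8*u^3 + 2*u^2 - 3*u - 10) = 9*u^3 + 10*u^2 - 11*u - 12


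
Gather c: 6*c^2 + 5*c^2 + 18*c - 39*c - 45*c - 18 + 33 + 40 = 11*c^2 - 66*c + 55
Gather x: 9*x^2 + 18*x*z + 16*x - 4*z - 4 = 9*x^2 + x*(18*z + 16) - 4*z - 4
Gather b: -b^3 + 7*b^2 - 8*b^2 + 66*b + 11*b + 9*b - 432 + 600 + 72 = -b^3 - b^2 + 86*b + 240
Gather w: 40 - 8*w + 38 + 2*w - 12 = 66 - 6*w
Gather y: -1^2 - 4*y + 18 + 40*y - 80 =36*y - 63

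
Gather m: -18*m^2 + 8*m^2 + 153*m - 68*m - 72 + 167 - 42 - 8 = -10*m^2 + 85*m + 45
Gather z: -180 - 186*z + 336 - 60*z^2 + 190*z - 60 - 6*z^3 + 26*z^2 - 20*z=-6*z^3 - 34*z^2 - 16*z + 96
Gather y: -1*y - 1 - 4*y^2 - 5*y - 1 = -4*y^2 - 6*y - 2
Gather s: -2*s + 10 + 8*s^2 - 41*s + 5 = 8*s^2 - 43*s + 15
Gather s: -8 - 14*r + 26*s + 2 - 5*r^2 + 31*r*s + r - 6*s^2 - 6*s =-5*r^2 - 13*r - 6*s^2 + s*(31*r + 20) - 6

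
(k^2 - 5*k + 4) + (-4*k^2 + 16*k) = -3*k^2 + 11*k + 4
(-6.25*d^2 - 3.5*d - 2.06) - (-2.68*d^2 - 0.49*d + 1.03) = -3.57*d^2 - 3.01*d - 3.09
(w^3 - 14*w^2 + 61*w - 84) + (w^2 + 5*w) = w^3 - 13*w^2 + 66*w - 84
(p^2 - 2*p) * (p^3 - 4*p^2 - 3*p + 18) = p^5 - 6*p^4 + 5*p^3 + 24*p^2 - 36*p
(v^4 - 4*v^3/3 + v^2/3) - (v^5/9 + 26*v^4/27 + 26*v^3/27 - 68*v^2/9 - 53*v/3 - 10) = -v^5/9 + v^4/27 - 62*v^3/27 + 71*v^2/9 + 53*v/3 + 10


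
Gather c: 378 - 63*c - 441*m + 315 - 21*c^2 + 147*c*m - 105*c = -21*c^2 + c*(147*m - 168) - 441*m + 693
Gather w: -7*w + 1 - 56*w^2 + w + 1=-56*w^2 - 6*w + 2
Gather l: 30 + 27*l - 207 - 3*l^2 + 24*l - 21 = -3*l^2 + 51*l - 198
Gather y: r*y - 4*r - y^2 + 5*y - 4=-4*r - y^2 + y*(r + 5) - 4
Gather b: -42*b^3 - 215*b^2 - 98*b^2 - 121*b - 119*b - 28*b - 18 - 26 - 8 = -42*b^3 - 313*b^2 - 268*b - 52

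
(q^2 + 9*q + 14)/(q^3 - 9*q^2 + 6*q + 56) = (q + 7)/(q^2 - 11*q + 28)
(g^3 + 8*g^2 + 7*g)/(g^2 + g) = g + 7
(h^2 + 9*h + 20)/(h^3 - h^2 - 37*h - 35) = (h + 4)/(h^2 - 6*h - 7)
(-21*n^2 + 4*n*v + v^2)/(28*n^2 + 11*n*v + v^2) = (-3*n + v)/(4*n + v)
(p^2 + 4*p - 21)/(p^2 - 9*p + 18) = (p + 7)/(p - 6)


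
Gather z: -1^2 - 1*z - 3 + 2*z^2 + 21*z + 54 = 2*z^2 + 20*z + 50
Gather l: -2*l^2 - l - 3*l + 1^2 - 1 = -2*l^2 - 4*l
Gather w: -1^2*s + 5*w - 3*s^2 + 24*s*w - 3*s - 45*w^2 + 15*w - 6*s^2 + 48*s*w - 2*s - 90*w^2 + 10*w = -9*s^2 - 6*s - 135*w^2 + w*(72*s + 30)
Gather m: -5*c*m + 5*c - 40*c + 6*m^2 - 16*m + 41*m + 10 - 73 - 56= -35*c + 6*m^2 + m*(25 - 5*c) - 119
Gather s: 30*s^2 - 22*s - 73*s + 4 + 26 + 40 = 30*s^2 - 95*s + 70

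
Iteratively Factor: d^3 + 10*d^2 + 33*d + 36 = (d + 4)*(d^2 + 6*d + 9) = (d + 3)*(d + 4)*(d + 3)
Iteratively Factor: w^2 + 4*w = (w + 4)*(w)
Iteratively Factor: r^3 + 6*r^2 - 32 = (r + 4)*(r^2 + 2*r - 8) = (r - 2)*(r + 4)*(r + 4)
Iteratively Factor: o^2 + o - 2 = (o + 2)*(o - 1)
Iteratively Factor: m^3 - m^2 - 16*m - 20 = (m + 2)*(m^2 - 3*m - 10) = (m - 5)*(m + 2)*(m + 2)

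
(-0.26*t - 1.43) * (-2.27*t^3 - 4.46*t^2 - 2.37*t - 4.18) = 0.5902*t^4 + 4.4057*t^3 + 6.994*t^2 + 4.4759*t + 5.9774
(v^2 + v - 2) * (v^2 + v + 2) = v^4 + 2*v^3 + v^2 - 4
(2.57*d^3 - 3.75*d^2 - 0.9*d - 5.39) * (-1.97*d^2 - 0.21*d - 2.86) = -5.0629*d^5 + 6.8478*d^4 - 4.7897*d^3 + 21.5323*d^2 + 3.7059*d + 15.4154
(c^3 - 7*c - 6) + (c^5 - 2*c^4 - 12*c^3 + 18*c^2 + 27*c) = c^5 - 2*c^4 - 11*c^3 + 18*c^2 + 20*c - 6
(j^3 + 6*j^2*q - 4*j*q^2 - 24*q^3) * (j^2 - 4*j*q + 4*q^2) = j^5 + 2*j^4*q - 24*j^3*q^2 + 16*j^2*q^3 + 80*j*q^4 - 96*q^5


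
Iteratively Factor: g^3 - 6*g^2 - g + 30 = (g - 5)*(g^2 - g - 6) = (g - 5)*(g - 3)*(g + 2)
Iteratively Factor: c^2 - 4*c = (c)*(c - 4)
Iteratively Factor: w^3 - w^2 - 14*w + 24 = (w - 3)*(w^2 + 2*w - 8) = (w - 3)*(w + 4)*(w - 2)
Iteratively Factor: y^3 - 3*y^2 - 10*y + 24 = (y - 4)*(y^2 + y - 6) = (y - 4)*(y + 3)*(y - 2)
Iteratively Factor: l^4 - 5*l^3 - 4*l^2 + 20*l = (l - 5)*(l^3 - 4*l) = (l - 5)*(l - 2)*(l^2 + 2*l) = l*(l - 5)*(l - 2)*(l + 2)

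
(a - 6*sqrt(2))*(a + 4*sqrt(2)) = a^2 - 2*sqrt(2)*a - 48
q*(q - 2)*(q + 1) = q^3 - q^2 - 2*q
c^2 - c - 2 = (c - 2)*(c + 1)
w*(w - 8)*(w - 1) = w^3 - 9*w^2 + 8*w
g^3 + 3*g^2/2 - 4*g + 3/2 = (g - 1)*(g - 1/2)*(g + 3)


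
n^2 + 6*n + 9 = (n + 3)^2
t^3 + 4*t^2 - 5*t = t*(t - 1)*(t + 5)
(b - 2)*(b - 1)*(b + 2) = b^3 - b^2 - 4*b + 4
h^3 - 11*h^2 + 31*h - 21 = (h - 7)*(h - 3)*(h - 1)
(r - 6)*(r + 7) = r^2 + r - 42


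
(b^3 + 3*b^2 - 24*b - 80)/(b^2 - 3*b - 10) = (b^2 + 8*b + 16)/(b + 2)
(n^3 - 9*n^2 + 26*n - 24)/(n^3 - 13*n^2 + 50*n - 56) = (n - 3)/(n - 7)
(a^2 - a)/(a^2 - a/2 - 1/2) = 2*a/(2*a + 1)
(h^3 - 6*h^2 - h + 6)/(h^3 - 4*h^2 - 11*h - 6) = (h - 1)/(h + 1)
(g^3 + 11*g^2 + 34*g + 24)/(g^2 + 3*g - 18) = (g^2 + 5*g + 4)/(g - 3)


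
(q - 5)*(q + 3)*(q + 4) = q^3 + 2*q^2 - 23*q - 60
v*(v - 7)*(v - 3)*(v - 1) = v^4 - 11*v^3 + 31*v^2 - 21*v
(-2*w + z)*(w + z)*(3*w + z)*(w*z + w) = -6*w^4*z - 6*w^4 - 5*w^3*z^2 - 5*w^3*z + 2*w^2*z^3 + 2*w^2*z^2 + w*z^4 + w*z^3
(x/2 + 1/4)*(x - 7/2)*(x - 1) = x^3/2 - 2*x^2 + 5*x/8 + 7/8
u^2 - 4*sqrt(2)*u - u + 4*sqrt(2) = (u - 1)*(u - 4*sqrt(2))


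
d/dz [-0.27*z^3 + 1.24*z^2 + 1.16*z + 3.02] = -0.81*z^2 + 2.48*z + 1.16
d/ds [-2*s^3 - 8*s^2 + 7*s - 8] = -6*s^2 - 16*s + 7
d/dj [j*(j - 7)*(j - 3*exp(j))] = -3*j^2*exp(j) + 3*j^2 + 15*j*exp(j) - 14*j + 21*exp(j)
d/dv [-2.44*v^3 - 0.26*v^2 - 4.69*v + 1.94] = -7.32*v^2 - 0.52*v - 4.69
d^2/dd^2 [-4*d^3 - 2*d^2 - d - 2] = -24*d - 4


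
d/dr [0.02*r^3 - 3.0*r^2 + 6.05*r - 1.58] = 0.06*r^2 - 6.0*r + 6.05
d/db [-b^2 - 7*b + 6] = -2*b - 7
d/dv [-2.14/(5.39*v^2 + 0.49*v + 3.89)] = (23.0692*v + 1.0486)/(5.39*v^2 + 0.49*v + 3.89)^2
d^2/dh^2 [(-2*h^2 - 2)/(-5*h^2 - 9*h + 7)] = 60*(-3*h^3 + 12*h^2 + 9*h + 11)/(125*h^6 + 675*h^5 + 690*h^4 - 1161*h^3 - 966*h^2 + 1323*h - 343)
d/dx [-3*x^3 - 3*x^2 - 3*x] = -9*x^2 - 6*x - 3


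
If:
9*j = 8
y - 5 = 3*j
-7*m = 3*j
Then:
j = 8/9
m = -8/21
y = 23/3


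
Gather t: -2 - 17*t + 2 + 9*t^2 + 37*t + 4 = 9*t^2 + 20*t + 4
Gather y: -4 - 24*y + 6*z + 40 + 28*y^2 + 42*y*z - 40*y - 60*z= 28*y^2 + y*(42*z - 64) - 54*z + 36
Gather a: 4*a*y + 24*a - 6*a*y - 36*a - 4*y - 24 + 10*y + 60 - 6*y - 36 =a*(-2*y - 12)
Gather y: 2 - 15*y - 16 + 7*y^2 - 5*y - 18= 7*y^2 - 20*y - 32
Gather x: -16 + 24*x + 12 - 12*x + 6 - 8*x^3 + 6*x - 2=-8*x^3 + 18*x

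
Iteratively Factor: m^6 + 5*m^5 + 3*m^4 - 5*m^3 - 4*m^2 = (m + 1)*(m^5 + 4*m^4 - m^3 - 4*m^2) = m*(m + 1)*(m^4 + 4*m^3 - m^2 - 4*m) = m*(m + 1)^2*(m^3 + 3*m^2 - 4*m) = m*(m - 1)*(m + 1)^2*(m^2 + 4*m) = m*(m - 1)*(m + 1)^2*(m + 4)*(m)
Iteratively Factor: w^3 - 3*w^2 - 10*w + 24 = (w - 2)*(w^2 - w - 12) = (w - 2)*(w + 3)*(w - 4)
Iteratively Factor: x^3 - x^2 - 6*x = (x - 3)*(x^2 + 2*x) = (x - 3)*(x + 2)*(x)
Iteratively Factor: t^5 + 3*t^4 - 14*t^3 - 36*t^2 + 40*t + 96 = (t + 4)*(t^4 - t^3 - 10*t^2 + 4*t + 24) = (t - 2)*(t + 4)*(t^3 + t^2 - 8*t - 12) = (t - 2)*(t + 2)*(t + 4)*(t^2 - t - 6) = (t - 3)*(t - 2)*(t + 2)*(t + 4)*(t + 2)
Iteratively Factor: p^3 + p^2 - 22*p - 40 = (p + 2)*(p^2 - p - 20) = (p - 5)*(p + 2)*(p + 4)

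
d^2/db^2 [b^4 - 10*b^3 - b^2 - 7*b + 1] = 12*b^2 - 60*b - 2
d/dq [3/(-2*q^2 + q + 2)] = 3*(4*q - 1)/(-2*q^2 + q + 2)^2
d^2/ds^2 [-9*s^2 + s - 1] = -18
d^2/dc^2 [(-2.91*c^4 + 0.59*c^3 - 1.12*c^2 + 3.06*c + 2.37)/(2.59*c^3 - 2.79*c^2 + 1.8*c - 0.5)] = (1.13686837721616e-13*c^8 - 24.6699679999999*c^6 + 171.730656*c^5 + 17.6773079999999*c^4 - 242.38024*c^3 + 221.994342*c^2 - 77.72514*c + 13.6933)/(17.373979*c^9 - 56.146797*c^8 + 96.706197*c^7 - 109.821669*c^6 + 88.88724*c^5 - 52.78095*c^4 + 22.8405*c^3 - 6.9525*c^2 + 1.35*c - 0.125)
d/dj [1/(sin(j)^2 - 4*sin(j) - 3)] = 2*(2 - sin(j))*cos(j)/(4*sin(j) + cos(j)^2 + 2)^2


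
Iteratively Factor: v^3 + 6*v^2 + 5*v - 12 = (v + 3)*(v^2 + 3*v - 4) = (v + 3)*(v + 4)*(v - 1)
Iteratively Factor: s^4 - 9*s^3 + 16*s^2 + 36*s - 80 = (s - 5)*(s^3 - 4*s^2 - 4*s + 16) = (s - 5)*(s - 4)*(s^2 - 4) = (s - 5)*(s - 4)*(s + 2)*(s - 2)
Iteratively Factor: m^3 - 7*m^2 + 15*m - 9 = (m - 3)*(m^2 - 4*m + 3) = (m - 3)^2*(m - 1)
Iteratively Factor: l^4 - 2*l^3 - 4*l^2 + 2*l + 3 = (l + 1)*(l^3 - 3*l^2 - l + 3) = (l - 3)*(l + 1)*(l^2 - 1) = (l - 3)*(l + 1)^2*(l - 1)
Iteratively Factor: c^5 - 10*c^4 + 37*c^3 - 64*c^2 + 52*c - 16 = (c - 4)*(c^4 - 6*c^3 + 13*c^2 - 12*c + 4) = (c - 4)*(c - 2)*(c^3 - 4*c^2 + 5*c - 2) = (c - 4)*(c - 2)*(c - 1)*(c^2 - 3*c + 2) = (c - 4)*(c - 2)*(c - 1)^2*(c - 2)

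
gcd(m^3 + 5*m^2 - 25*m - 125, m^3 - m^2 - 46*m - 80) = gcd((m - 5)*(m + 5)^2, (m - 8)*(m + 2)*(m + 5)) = m + 5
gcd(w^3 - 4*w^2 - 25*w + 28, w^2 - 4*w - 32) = w + 4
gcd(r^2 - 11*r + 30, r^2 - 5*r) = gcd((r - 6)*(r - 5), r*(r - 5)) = r - 5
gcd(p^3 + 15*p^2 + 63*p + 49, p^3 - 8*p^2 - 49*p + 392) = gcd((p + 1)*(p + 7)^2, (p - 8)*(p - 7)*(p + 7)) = p + 7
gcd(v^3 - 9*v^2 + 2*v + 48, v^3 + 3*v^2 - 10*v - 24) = v^2 - v - 6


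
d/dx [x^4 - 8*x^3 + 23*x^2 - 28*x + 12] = 4*x^3 - 24*x^2 + 46*x - 28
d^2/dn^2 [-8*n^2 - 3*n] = -16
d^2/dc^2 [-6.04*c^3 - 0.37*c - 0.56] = -36.24*c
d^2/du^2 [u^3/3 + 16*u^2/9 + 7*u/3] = 2*u + 32/9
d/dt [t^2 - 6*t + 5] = 2*t - 6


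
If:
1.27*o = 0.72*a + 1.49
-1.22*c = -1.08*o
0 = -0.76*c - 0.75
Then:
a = -4.04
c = -0.99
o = -1.11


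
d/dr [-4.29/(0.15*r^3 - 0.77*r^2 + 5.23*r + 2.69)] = (1.9305*r^2 - 6.6066*r + 22.4367)/(0.15*r^3 - 0.77*r^2 + 5.23*r + 2.69)^2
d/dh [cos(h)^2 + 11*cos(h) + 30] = -(2*cos(h) + 11)*sin(h)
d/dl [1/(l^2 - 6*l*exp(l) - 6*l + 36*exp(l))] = 2*(3*l*exp(l) - l - 15*exp(l) + 3)/(l^2 - 6*l*exp(l) - 6*l + 36*exp(l))^2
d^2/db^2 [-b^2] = -2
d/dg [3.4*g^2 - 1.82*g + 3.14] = 6.8*g - 1.82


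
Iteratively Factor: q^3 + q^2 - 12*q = (q + 4)*(q^2 - 3*q) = (q - 3)*(q + 4)*(q)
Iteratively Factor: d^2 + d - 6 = (d + 3)*(d - 2)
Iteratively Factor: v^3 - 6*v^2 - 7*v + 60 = (v + 3)*(v^2 - 9*v + 20) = (v - 5)*(v + 3)*(v - 4)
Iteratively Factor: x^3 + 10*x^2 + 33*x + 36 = (x + 3)*(x^2 + 7*x + 12) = (x + 3)*(x + 4)*(x + 3)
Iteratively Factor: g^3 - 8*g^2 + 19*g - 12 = (g - 1)*(g^2 - 7*g + 12) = (g - 4)*(g - 1)*(g - 3)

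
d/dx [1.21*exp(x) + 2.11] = 1.21*exp(x)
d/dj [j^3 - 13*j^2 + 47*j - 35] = 3*j^2 - 26*j + 47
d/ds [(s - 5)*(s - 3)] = 2*s - 8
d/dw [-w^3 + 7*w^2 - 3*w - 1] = -3*w^2 + 14*w - 3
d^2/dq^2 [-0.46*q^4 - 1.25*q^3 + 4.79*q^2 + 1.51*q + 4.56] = -5.52*q^2 - 7.5*q + 9.58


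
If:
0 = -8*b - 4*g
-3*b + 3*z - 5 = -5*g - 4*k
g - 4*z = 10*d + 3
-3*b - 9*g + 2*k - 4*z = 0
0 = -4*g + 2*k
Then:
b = -4/19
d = -21/190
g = 8/19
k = 16/19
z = -7/19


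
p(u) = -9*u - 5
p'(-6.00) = -9.00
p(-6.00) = 49.00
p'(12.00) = -9.00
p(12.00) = -113.00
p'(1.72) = -9.00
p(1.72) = -20.48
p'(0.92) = -9.00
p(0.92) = -13.28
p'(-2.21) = -9.00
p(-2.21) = 14.89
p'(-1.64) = -9.00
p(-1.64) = 9.76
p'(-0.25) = -9.00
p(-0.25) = -2.75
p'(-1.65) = -9.00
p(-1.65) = 9.85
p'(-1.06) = -9.00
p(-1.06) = 4.54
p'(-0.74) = -9.00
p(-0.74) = 1.66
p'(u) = -9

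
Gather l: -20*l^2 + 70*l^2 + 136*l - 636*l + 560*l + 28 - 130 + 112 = 50*l^2 + 60*l + 10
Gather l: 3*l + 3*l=6*l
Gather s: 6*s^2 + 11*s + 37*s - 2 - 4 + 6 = 6*s^2 + 48*s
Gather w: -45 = -45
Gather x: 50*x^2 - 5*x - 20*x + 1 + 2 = 50*x^2 - 25*x + 3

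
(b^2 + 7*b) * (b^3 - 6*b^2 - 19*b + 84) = b^5 + b^4 - 61*b^3 - 49*b^2 + 588*b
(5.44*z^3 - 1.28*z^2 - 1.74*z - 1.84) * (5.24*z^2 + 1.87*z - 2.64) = 28.5056*z^5 + 3.4656*z^4 - 25.8728*z^3 - 9.5162*z^2 + 1.1528*z + 4.8576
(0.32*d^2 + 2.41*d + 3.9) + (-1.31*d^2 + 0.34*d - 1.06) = -0.99*d^2 + 2.75*d + 2.84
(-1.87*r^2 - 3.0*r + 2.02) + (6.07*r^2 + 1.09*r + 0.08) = 4.2*r^2 - 1.91*r + 2.1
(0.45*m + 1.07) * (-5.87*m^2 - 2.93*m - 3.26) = -2.6415*m^3 - 7.5994*m^2 - 4.6021*m - 3.4882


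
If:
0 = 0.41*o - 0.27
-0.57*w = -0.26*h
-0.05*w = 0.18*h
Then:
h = 0.00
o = 0.66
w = 0.00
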